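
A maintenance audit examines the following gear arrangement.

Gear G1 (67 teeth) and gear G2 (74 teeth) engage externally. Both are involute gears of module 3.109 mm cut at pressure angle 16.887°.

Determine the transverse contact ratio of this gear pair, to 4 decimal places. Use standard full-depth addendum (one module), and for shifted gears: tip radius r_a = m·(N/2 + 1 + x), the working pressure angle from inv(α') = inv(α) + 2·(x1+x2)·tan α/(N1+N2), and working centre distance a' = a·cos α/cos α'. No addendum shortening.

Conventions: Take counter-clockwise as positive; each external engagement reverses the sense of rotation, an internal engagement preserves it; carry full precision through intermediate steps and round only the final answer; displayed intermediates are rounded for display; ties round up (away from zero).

2.0222

single-mesh involute tooth geometry (67T engaging 74T at module 3.109)
base radii: r_b1 = 99.660437, r_b2 = 110.072722
tip radii: r_a1 = 107.260500, r_a2 = 118.142000
no profile shift: α' = α, a' = a
action lengths: √(r_a1²−r_b1²) = 39.656174, √(r_a2²−r_b2²) = 42.913030
base pitch p_b = π·m·cos α = 9.346045
CR = (39.656174 + 42.913030 − 219.184500·sin 16.88700°)/9.346045 = 2.022179
contact ratio ≈ 2.0222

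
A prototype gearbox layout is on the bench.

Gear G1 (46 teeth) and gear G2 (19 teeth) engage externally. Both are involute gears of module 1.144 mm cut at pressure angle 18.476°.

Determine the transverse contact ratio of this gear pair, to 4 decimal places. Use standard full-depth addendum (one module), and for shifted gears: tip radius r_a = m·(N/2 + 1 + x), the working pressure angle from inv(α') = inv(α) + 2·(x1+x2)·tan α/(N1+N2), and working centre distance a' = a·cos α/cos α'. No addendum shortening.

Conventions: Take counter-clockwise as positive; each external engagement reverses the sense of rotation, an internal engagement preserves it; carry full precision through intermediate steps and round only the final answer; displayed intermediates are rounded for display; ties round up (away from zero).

single-mesh involute tooth geometry (46T engaging 19T at module 1.144)
base radii: r_b1 = 24.955787, r_b2 = 10.307825
tip radii: r_a1 = 27.456000, r_a2 = 12.012000
no profile shift: α' = α, a' = a
action lengths: √(r_a1²−r_b1²) = 11.447298, √(r_a2²−r_b2²) = 6.167405
base pitch p_b = π·m·cos α = 3.408736
CR = (11.447298 + 6.167405 − 37.180000·sin 18.47600°)/3.408736 = 1.710924
contact ratio ≈ 1.7109

1.7109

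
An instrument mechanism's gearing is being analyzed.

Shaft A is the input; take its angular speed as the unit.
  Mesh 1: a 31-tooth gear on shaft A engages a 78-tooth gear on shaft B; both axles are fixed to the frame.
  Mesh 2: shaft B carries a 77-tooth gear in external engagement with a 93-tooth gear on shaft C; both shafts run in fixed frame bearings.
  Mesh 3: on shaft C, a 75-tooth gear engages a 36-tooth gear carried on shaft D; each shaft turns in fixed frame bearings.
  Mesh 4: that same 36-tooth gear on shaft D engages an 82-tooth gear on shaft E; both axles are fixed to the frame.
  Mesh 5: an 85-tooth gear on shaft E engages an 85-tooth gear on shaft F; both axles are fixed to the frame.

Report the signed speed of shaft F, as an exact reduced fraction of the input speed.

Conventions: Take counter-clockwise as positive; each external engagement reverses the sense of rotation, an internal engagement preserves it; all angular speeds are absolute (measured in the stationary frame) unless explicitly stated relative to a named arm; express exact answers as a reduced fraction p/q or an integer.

5-mesh fixed-axis compound train (all bearings frame-fixed)
mesh 1 [31T→78T]: |ω|/ω_in = 1×31/78 = 31/78, sense flips to −
mesh 2 [77T→93T]: |ω|/ω_in = (31/78)×77/93 = 77/234, sense flips to +
mesh 3 [75T→36T]: |ω|/ω_in = (77/234)×75/36 = 1925/2808, sense flips to −
mesh 4 [36T→82T]: |ω|/ω_in = (1925/2808)×36/82 = 1925/6396, sense flips to +
mesh 5 [85T→85T]: |ω|/ω_in = (1925/6396)×85/85 = 1925/6396, sense flips to −
signed output speed (× input speed) = -1925/6396

-1925/6396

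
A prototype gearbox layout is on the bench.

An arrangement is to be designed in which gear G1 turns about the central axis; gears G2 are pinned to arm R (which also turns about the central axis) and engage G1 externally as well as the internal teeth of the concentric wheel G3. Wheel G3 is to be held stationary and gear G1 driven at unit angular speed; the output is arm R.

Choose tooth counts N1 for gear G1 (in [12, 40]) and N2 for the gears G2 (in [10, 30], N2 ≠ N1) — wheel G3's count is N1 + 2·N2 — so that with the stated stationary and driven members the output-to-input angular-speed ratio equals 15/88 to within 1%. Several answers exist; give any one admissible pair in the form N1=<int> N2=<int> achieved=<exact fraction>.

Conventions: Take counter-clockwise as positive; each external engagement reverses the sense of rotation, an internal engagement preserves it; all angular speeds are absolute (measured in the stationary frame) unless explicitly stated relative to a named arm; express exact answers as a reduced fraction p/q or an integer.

planetary set to be sized for 15/88 (Willis relation)
Willis with ω_ring = 0: ω_arm/ω_sun = N1/(N1+N3); set equal to 15/88  ⇒  N3/N1 = 1/(15/88) − 1 = 73/15
N3 = N1 + 2·N2  ⇒  N2/N1 = (N3/N1 − 1)/2 = (73/15 − 1)/2 = 29/15
smallest multiple with N1 ≥ 12 and N2 ≥ 10: k = 1  ⇒  N1 = 1·15 = 15, N2 = 1·29 = 29 (N1 ≤ 40, N2 ≤ 30, N2 ≠ N1 ✓), N3 = 15 + 2·29 = 73
check: N1/(N1+N3) with N1 = 15, N3 = 73 gives 15/88; |achieved − target| = 0 ≤ 3/1760 ✓

N1=15 N2=29 achieved=15/88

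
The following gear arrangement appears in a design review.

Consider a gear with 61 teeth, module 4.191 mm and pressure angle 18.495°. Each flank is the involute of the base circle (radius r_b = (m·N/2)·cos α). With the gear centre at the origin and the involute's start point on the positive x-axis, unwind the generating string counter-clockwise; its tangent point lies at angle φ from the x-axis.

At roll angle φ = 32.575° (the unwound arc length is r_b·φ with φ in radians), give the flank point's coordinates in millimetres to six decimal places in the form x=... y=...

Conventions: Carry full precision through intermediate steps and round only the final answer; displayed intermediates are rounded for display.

class = single-mesh tooth geometry [base-circle involute, m = 4.191, 61T]
pitch radius r_p = m·N/2 = 4.191·61/2 = 127.825500
base radius r_b = r_p·cos α = 127.825500·cos 18.495° = 121.223484
roll angle φ = 32.575° = 0.56854100 rad
x = r_b·(cos φ + φ·sin φ) = 139.260528
y = r_b·(sin φ − φ·cos φ) = 7.188650

x=139.260528 y=7.188650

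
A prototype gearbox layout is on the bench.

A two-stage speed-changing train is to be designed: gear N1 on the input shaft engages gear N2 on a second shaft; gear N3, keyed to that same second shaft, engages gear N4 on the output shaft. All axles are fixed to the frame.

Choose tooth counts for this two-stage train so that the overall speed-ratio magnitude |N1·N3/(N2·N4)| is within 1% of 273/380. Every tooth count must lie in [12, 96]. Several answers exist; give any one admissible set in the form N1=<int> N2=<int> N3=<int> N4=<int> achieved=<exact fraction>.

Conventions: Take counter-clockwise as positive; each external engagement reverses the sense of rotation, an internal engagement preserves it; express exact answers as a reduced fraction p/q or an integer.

N1=13 N2=19 N3=21 N4=20 achieved=273/380

2-stage fixed-axis compound train for ratio 273/380
target = 273/380 in lowest terms: an exact hit needs N1·N3 = k·273 and N2·N4 = k·380 for one integer k, every count in [12, 96]; additionally prefer no 1:1 stage (N1 ≠ N2, N3 ≠ N4)
k = 1: N1·N3 = 273 = 13·21, N2·N4 = 380 = 19·20
achieved = 13·21/(19·20) = 273/380; |achieved − target| = 0 ≤ 273/38000 ✓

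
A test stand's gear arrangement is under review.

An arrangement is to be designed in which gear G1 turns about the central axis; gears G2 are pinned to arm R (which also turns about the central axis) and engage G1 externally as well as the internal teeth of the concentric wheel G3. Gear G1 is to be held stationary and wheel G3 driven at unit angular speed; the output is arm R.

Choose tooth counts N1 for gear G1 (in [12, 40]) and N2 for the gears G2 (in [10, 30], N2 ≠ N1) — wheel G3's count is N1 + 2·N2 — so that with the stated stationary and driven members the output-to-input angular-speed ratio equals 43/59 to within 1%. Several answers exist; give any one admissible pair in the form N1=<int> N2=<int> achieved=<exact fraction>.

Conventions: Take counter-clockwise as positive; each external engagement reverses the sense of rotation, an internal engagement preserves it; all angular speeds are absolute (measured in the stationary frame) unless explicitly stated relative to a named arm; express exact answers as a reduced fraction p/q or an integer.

topology: planetary set — design target 43/59, arm = carrier (Willis)
Willis with ω_sun = 0: ω_arm/ω_ring = N3/(N1+N3); set equal to 43/59  ⇒  N3/N1 = (43/59)/(1 − 43/59) = 43/16
N3 = N1 + 2·N2  ⇒  N2/N1 = (N3/N1 − 1)/2 = (43/16 − 1)/2 = 27/32
smallest multiple with N1 ≥ 12 and N2 ≥ 10: k = 1  ⇒  N1 = 1·32 = 32, N2 = 1·27 = 27 (N1 ≤ 40, N2 ≤ 30, N2 ≠ N1 ✓), N3 = 32 + 2·27 = 86
check: N3/(N1+N3) with N1 = 32, N3 = 86 gives 43/59; |achieved − target| = 0 ≤ 43/5900 ✓

N1=32 N2=27 achieved=43/59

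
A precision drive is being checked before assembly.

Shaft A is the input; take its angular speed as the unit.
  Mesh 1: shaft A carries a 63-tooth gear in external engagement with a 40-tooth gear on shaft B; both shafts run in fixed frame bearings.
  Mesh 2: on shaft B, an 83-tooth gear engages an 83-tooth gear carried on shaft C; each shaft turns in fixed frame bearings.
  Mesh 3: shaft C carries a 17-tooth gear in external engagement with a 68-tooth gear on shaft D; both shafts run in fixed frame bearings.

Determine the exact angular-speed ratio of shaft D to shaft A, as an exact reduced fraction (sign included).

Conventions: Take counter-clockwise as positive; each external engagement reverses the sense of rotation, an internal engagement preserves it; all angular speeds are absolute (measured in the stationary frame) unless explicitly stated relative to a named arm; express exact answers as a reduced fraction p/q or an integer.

class = fixed-axis compound train [3 meshes; 3 ratios multiply, 3 sense flips]
mesh 1 [63T→40T]: running ratio 63/40, sense −
mesh 2 [83T→83T]: running ratio 63/40, sense +
mesh 3 [17T→68T]: running ratio 63/160, sense −
ω_out/ω_in = -63/160

-63/160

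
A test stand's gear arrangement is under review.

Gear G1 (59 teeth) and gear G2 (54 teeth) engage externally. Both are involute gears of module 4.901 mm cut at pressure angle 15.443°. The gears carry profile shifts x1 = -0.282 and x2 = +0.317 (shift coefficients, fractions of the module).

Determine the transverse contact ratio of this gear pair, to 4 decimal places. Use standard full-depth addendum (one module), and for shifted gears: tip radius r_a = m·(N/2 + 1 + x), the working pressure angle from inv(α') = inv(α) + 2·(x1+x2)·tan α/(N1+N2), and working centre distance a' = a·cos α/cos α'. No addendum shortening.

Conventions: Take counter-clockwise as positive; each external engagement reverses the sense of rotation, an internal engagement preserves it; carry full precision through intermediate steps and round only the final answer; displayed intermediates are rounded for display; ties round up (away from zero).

2.0511

recognized (one external pair, fixed centres): single-mesh tooth geometry, m = 4.901, N1 = 59, N2 = 54
base radii: r_b1 = 139.359578, r_b2 = 127.549444
tip radii: r_a1 = 148.098418, r_a2 = 138.781617
inv(α') = inv(15.443°) + 2·(-0.282+0.317)·tan α/(59+54) = 0.00689342  ⇒  α' = 15.57037°
a' = a·cos α / cos α' = 276.9065·cos 15.443°/cos 15.57037° = 277.077347
action lengths: √(r_a1²−r_b1²) = 50.120350, √(r_a2²−r_b2²) = 54.694392
base pitch p_b = π·m·cos α = 14.841052
CR = (50.120350 + 54.694392 − 277.077347·sin 15.57037°)/14.841052 = 2.051146
contact ratio ≈ 2.0511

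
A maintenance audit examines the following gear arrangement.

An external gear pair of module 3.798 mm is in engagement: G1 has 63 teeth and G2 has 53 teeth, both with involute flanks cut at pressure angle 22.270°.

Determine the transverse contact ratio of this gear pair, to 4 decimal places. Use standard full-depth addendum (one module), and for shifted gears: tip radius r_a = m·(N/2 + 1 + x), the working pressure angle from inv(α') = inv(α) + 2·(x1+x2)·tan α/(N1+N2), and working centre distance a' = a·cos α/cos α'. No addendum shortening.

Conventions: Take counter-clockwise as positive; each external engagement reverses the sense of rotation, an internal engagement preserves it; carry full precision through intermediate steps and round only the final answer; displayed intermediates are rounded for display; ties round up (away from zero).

topology: single-mesh involute geometry — m = 3.798, 63T/53T pair
base radii: r_b1 = 110.713070, r_b2 = 93.139567
tip radii: r_a1 = 123.435000, r_a2 = 104.445000
no profile shift: α' = α, a' = a
action lengths: √(r_a1²−r_b1²) = 54.578525, √(r_a2²−r_b2²) = 47.262873
base pitch p_b = π·m·cos α = 11.041758
CR = (54.578525 + 47.262873 − 220.284000·sin 22.27000°)/11.041758 = 1.662779
contact ratio ≈ 1.6628

1.6628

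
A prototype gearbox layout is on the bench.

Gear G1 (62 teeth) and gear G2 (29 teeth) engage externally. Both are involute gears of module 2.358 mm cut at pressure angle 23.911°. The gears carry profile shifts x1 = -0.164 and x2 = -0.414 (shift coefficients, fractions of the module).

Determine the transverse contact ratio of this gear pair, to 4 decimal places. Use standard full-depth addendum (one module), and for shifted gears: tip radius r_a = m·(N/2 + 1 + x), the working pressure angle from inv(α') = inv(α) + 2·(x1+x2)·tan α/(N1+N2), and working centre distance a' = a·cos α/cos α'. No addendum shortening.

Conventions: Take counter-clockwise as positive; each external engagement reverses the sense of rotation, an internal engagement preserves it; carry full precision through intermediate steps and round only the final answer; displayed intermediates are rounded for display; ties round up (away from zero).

1.6704

single-mesh involute tooth geometry (62T engaging 29T at module 2.358)
base radii: r_b1 = 66.824449, r_b2 = 31.256597
tip radii: r_a1 = 75.069288, r_a2 = 35.572788
inv(α') = inv(23.911°) + 2·(-0.164-0.414)·tan α/(62+29) = 0.02041079  ⇒  α' = 22.12452°
a' = a·cos α / cos α' = 107.2890·cos 23.911°/cos 22.12452° = 105.877035
action lengths: √(r_a1²−r_b1²) = 34.203670, √(r_a2²−r_b2²) = 16.983768
base pitch p_b = π·m·cos α = 6.772103
CR = (34.203670 + 16.983768 − 105.877035·sin 22.12452°)/6.772103 = 1.670374
contact ratio ≈ 1.6704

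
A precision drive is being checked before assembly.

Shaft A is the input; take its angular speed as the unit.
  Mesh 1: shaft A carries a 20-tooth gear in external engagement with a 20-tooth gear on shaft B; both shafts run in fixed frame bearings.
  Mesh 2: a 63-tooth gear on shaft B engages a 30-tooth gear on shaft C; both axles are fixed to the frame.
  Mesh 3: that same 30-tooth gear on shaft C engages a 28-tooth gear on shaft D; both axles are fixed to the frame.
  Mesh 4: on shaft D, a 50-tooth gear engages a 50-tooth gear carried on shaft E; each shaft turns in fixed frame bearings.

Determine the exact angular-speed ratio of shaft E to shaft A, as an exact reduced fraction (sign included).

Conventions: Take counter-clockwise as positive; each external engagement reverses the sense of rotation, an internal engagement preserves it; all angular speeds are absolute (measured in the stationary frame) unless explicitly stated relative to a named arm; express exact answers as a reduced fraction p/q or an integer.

9/4

class = fixed-axis compound train [4 meshes; 4 ratios multiply, 4 sense flips]
mesh 1 [20T→20T]: running ratio 1, sense −
mesh 2 [63T→30T]: running ratio 21/10, sense +
mesh 3 [30T→28T]: running ratio 9/4, sense −
mesh 4 [50T→50T]: running ratio 9/4, sense +
ω_out/ω_in = 9/4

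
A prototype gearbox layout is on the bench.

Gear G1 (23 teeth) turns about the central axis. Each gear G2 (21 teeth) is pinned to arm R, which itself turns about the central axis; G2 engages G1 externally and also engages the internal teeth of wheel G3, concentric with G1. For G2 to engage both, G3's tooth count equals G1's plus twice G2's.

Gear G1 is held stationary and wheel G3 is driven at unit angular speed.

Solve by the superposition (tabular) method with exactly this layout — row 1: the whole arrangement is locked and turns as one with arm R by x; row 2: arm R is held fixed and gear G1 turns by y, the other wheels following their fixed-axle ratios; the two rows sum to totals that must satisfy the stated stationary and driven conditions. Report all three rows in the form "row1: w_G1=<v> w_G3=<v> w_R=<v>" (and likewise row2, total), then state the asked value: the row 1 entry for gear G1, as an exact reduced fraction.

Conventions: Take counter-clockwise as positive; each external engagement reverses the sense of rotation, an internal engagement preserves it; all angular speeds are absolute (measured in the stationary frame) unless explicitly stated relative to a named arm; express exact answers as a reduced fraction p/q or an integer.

row1: w_G1=65/88 w_G3=65/88 w_R=65/88
row2: w_G1=-65/88 w_G3=23/88 w_R=0
total: w_G1=0 w_G3=1 w_R=65/88
asked value: 65/88

class = planetary set [G3 = 23+2·21 = 65; Willis about the carrier]
superposition row 1 [locked train]: every member turns x
row 2 — arm fixed, fixed-axis ratios: sun y, ring −(23/65)·y, arm 0
boundary: total ω_sun = x + y = 0 and total ω_ring = x − (23/65)·y = 1  ⇒  y = -65/88, x = 65/88
row 2 ring = −(23/65)·(-65/88) = 23/88
totals (row 1 + row 2): sun 65/88 + (-65/88) = 0, ring 65/88 + 23/88 = 1, arm 65/88 + 0 = 65/88
asked cell (row1, sun) = 65/88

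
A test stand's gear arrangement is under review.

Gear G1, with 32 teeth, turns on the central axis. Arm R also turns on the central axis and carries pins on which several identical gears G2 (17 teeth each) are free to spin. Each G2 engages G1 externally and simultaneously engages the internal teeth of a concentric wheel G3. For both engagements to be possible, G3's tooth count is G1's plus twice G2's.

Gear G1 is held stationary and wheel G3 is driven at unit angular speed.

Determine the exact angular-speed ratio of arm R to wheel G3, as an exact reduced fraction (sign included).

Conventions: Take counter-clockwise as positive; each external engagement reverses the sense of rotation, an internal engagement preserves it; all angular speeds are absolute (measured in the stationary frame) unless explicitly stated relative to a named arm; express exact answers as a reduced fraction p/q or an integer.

planetary set (32T centre, 17T on arm, 66T internal) — Willis relation
ring teeth: 32 + 2·17 = 66
32(ω_sun−ω_arm) = −66(ω_ring−ω_arm),  ω_sun = 0, ω_ring = 1
32(0−ω_arm) = −66(1−ω_arm)  ⇒  98·ω_arm = 66  ⇒  ω_arm = 33/49
ω_out/ω_in = 33/49

33/49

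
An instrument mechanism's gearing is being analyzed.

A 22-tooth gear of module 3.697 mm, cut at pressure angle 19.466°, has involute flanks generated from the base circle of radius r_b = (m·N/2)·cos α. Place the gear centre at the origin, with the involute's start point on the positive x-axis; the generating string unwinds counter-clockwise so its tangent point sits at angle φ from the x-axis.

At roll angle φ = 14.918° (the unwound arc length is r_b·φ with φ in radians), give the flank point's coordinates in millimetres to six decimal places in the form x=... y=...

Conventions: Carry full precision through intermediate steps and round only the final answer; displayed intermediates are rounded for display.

recognized (one wheel, involute flank): single-mesh tooth geometry, m = 3.697, N = 22
pitch radius r_p = m·N/2 = 3.697·22/2 = 40.667000
base radius r_b = r_p·cos α = 40.667000·cos 19.466° = 38.342450
roll angle φ = 14.918° = 0.26036822 rad
x = r_b·(cos φ + φ·sin φ) = 39.620155
y = r_b·(sin φ − φ·cos φ) = 0.224066

x=39.620155 y=0.224066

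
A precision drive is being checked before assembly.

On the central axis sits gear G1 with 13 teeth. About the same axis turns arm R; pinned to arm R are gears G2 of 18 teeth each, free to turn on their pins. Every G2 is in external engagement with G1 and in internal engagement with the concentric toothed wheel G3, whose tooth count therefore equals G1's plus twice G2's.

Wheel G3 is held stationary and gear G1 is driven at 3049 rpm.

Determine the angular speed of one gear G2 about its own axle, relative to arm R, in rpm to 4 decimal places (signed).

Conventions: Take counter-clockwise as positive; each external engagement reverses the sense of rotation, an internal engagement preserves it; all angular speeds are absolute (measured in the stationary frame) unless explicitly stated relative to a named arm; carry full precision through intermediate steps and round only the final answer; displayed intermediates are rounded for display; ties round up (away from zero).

-1740.3342 rpm

topology: planetary set — G1 13T / G2 18T / G3 49T, arm = carrier (Willis)
normalise by the input: solve with ω_sun = 1, then scale by 3049 rpm
ring teeth: 13 + 2·18 = 49
13(ω_sun−ω_arm) = −49(ω_ring−ω_arm),  ω_ring = 0, ω_sun = 1
13(1−ω_arm) = −49(0−ω_arm)  ⇒  62·ω_arm = 13  ⇒  ω_arm = 13/62
sun–planet mesh: 13·(1−13/62) = −18·(ω_p−ω_arm)  ⇒  ω_p−ω_arm = -637/1116
scale: ω_p−ω_arm = -637/1116 × 3049 rpm = -1740.3342 rpm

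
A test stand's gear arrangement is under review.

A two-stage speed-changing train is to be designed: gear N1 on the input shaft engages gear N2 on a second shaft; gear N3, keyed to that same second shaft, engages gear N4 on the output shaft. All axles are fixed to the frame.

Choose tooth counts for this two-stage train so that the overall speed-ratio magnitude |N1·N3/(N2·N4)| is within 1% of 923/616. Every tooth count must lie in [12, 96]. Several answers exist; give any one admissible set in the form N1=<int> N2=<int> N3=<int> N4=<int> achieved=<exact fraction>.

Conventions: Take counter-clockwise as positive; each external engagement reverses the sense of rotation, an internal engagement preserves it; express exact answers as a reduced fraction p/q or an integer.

class = fixed-axis compound train [2-stage, 923/616 wanted]
target = 923/616 in lowest terms: an exact hit needs N1·N3 = k·923 and N2·N4 = k·616 for one integer k, every count in [12, 96]; additionally prefer no 1:1 stage (N1 ≠ N2, N3 ≠ N4)
k = 1: N1·N3 = 923 = 13·71, N2·N4 = 616 = 14·44
achieved = 13·71/(14·44) = 923/616; |achieved − target| = 0 ≤ 923/61600 ✓

N1=13 N2=14 N3=71 N4=44 achieved=923/616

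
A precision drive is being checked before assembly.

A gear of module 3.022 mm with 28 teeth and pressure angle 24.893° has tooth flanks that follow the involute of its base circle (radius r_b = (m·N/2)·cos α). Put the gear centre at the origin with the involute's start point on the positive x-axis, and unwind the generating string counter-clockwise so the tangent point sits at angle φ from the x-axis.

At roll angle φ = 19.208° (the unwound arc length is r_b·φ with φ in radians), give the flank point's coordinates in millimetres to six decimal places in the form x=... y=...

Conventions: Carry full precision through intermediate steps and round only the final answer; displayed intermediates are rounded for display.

topology: single-mesh involute geometry — m = 3.022, N = 28
pitch radius r_p = m·N/2 = 3.022·28/2 = 42.308000
base radius r_b = r_p·cos α = 42.308000·cos 24.893° = 38.377394
roll angle φ = 19.208° = 0.33524284 rad
x = r_b·(cos φ + φ·sin φ) = 40.473753
y = r_b·(sin φ − φ·cos φ) = 0.476589

x=40.473753 y=0.476589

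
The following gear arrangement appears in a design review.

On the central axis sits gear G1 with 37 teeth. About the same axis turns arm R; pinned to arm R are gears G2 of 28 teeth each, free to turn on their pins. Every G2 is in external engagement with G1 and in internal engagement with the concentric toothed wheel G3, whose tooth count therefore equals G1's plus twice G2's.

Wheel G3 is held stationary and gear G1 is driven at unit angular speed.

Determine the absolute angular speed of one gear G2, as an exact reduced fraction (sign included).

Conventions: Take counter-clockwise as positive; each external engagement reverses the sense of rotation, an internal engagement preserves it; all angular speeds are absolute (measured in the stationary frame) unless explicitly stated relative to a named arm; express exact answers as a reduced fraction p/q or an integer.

-37/56

topology: planetary set — G1 37T / G2 28T / G3 93T, arm = carrier (Willis)
ring teeth: 37 + 2·28 = 93
37(ω_sun−ω_arm) = −93(ω_ring−ω_arm),  ω_ring = 0, ω_sun = 1
37(1−ω_arm) = −93(0−ω_arm)  ⇒  130·ω_arm = 37  ⇒  ω_arm = 37/130
sun–planet mesh: 37·(1−37/130) = −28·(ω_p−ω_arm)  ⇒  ω_p−ω_arm = -3441/3640
ω_p = 37/130 − 3441/3640 = -37/56
exact speed ratio = -37/56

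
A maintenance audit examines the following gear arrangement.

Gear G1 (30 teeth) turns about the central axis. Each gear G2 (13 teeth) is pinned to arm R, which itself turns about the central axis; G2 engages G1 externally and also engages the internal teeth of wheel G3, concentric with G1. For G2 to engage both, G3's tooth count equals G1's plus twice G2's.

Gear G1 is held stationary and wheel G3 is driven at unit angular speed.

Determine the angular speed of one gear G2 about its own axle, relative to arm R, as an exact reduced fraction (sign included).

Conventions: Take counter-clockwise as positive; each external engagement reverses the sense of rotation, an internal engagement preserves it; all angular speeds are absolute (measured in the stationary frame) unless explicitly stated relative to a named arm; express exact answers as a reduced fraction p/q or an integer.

class = planetary set [G3 = 30+2·13 = 56; Willis about the carrier]
ring teeth: 30 + 2·13 = 56
30(ω_sun−ω_arm) = −56(ω_ring−ω_arm),  ω_sun = 0, ω_ring = 1
30(0−ω_arm) = −56(1−ω_arm)  ⇒  86·ω_arm = 56  ⇒  ω_arm = 28/43
sun–planet mesh: 30·(0−28/43) = −13·(ω_p−ω_arm)  ⇒  ω_p−ω_arm = 840/559
exact speed ratio = 840/559

840/559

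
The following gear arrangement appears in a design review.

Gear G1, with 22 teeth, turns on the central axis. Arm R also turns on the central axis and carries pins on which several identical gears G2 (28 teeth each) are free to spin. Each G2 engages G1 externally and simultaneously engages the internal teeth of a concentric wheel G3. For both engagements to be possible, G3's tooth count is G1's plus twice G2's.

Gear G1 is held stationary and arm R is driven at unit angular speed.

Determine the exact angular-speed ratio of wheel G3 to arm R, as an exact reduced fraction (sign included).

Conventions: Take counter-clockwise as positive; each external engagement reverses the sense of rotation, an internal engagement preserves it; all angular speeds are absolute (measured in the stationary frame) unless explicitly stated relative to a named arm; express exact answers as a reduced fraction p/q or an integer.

50/39

recognized (axles ride arm R): planetary set, 22/28/78 teeth
ring teeth: 22 + 2·28 = 78
22(ω_sun−ω_arm) = −78(ω_ring−ω_arm),  ω_sun = 0, ω_arm = 1
ω_ring = 1 − (22/78)(0−1) = 50/39
ω_out/ω_in = 50/39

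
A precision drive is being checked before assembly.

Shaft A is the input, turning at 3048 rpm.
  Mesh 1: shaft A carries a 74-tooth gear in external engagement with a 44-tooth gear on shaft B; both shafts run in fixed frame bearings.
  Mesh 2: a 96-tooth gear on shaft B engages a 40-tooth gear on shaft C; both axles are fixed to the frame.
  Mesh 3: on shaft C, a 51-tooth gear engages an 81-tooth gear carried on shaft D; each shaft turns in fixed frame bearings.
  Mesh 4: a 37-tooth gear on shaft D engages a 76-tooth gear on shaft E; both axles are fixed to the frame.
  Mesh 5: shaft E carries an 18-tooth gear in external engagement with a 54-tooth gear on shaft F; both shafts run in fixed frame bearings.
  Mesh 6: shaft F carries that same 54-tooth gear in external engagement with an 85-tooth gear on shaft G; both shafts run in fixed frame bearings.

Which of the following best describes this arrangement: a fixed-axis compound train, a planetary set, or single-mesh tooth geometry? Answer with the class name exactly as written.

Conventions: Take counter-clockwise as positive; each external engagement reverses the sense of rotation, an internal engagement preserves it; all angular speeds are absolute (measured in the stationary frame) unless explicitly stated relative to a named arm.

fixed-axis compound train

class = fixed-axis compound train [6 meshes; 6 ratios multiply, 6 sense flips]
classification: fixed-axis compound train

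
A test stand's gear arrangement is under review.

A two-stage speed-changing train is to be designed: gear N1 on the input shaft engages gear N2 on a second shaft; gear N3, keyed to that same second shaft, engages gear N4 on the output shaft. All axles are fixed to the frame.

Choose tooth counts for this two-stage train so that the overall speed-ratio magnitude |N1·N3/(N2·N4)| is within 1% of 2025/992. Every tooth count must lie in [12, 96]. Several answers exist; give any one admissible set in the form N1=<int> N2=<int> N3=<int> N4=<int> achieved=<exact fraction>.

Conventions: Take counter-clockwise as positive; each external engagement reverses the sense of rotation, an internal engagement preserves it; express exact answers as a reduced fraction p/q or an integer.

N1=25 N2=16 N3=81 N4=62 achieved=2025/992

class = fixed-axis compound train [2-stage, 2025/992 wanted]
target = 2025/992 in lowest terms: an exact hit needs N1·N3 = k·2025 and N2·N4 = k·992 for one integer k, every count in [12, 96]; additionally prefer no 1:1 stage (N1 ≠ N2, N3 ≠ N4)
k = 1: N1·N3 = 2025 = 25·81, N2·N4 = 992 = 16·62
achieved = 25·81/(16·62) = 2025/992; |achieved − target| = 0 ≤ 81/3968 ✓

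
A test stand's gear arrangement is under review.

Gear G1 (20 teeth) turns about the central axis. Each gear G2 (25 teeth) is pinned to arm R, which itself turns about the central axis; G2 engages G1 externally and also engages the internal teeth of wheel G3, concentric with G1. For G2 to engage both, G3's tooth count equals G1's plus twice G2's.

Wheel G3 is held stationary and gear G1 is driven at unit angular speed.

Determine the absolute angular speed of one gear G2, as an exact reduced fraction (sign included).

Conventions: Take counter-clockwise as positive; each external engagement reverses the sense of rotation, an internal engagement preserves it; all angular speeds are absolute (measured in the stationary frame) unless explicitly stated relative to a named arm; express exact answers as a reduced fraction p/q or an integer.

class = planetary set [G3 = 20+2·25 = 70; Willis about the carrier]
ring teeth: 20 + 2·25 = 70
20(ω_sun−ω_arm) = −70(ω_ring−ω_arm),  ω_ring = 0, ω_sun = 1
20(1−ω_arm) = −70(0−ω_arm)  ⇒  90·ω_arm = 20  ⇒  ω_arm = 2/9
sun–planet mesh: 20·(1−2/9) = −25·(ω_p−ω_arm)  ⇒  ω_p−ω_arm = -28/45
ω_p = 2/9 − 28/45 = -2/5
exact speed ratio = -2/5

-2/5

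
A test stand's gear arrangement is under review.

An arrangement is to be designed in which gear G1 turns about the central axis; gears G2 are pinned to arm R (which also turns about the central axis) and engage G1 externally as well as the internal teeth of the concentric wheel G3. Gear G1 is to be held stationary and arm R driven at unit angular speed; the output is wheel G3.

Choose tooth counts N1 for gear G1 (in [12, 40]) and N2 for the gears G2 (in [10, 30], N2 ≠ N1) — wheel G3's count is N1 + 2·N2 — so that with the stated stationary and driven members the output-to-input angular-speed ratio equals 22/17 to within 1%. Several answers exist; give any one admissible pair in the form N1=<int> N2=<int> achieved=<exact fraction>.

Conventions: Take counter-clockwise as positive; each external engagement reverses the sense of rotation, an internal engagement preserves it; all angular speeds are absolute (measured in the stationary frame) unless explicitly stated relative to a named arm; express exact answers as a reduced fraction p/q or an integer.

N1=15 N2=18 achieved=22/17

class = planetary set [ratio 22/17 wanted; Willis about the carrier]
Willis with ω_sun = 0: ω_ring/ω_arm = (N1+N3)/N3; set equal to 22/17  ⇒  N3/N1 = 1/(22/17 − 1) = 17/5
N3 = N1 + 2·N2  ⇒  N2/N1 = (N3/N1 − 1)/2 = (17/5 − 1)/2 = 6/5
smallest multiple with N1 ≥ 12 and N2 ≥ 10: k = 3  ⇒  N1 = 3·5 = 15, N2 = 3·6 = 18 (N1 ≤ 40, N2 ≤ 30, N2 ≠ N1 ✓), N3 = 15 + 2·18 = 51
check: (N1+N3)/N3 with N1 = 15, N3 = 51 gives 22/17; |achieved − target| = 0 ≤ 11/850 ✓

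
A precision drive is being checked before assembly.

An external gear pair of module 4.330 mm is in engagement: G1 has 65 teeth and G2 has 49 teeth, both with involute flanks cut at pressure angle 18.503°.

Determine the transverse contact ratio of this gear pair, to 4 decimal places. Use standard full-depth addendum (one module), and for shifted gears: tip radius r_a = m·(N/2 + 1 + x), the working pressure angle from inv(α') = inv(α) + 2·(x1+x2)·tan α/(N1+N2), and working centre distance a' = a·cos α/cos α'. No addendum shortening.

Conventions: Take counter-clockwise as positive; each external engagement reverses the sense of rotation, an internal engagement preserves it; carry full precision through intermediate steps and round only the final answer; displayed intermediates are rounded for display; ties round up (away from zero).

single-mesh involute tooth geometry (65T engaging 49T at module 4.330)
base radii: r_b1 = 133.450508, r_b2 = 100.601152
tip radii: r_a1 = 145.055000, r_a2 = 110.415000
no profile shift: α' = α, a' = a
action lengths: √(r_a1²−r_b1²) = 56.849933, √(r_a2²−r_b2²) = 45.506927
base pitch p_b = π·m·cos α = 12.899912
CR = (56.849933 + 45.506927 − 246.810000·sin 18.50300°)/12.899912 = 1.862853
contact ratio ≈ 1.8629

1.8629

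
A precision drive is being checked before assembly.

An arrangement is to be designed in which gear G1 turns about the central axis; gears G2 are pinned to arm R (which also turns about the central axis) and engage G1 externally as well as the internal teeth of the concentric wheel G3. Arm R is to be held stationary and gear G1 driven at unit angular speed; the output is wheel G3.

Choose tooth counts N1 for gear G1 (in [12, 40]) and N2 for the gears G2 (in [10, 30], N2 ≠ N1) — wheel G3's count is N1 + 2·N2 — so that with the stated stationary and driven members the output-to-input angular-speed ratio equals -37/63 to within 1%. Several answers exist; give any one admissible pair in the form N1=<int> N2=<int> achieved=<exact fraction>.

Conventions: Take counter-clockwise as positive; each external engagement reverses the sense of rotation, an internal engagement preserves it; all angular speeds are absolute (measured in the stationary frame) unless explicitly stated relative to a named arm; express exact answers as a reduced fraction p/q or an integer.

design class (target -37/63): planetary set
Willis with ω_arm = 0: ω_ring/ω_sun = −N1/N3; set equal to -37/63  ⇒  N3/N1 = −1/(-37/63) = 63/37
N3 = N1 + 2·N2  ⇒  N2/N1 = (N3/N1 − 1)/2 = (63/37 − 1)/2 = 13/37
smallest multiple with N1 ≥ 12 and N2 ≥ 10: k = 1  ⇒  N1 = 1·37 = 37, N2 = 1·13 = 13 (N1 ≤ 40, N2 ≤ 30, N2 ≠ N1 ✓), N3 = 37 + 2·13 = 63
check: −N1/N3 with N1 = 37, N3 = 63 gives -37/63; |achieved − target| = 0 ≤ 37/6300 ✓

N1=37 N2=13 achieved=-37/63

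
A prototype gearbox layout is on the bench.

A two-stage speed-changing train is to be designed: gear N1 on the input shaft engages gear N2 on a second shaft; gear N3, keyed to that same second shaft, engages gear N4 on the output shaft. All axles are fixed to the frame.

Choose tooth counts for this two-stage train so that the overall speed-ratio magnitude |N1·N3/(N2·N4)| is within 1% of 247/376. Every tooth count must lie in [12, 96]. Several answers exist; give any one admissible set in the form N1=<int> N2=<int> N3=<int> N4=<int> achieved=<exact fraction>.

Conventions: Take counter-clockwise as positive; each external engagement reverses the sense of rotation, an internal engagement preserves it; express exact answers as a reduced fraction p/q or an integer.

topology: fixed-axis compound train — 2 stages, target 247/376
target = 247/376 in lowest terms: an exact hit needs N1·N3 = k·247 and N2·N4 = k·376 for one integer k, every count in [12, 96]; additionally prefer no 1:1 stage (N1 ≠ N2, N3 ≠ N4)
k = 1: no 1:1-free in-range split of k·247 and k·376 into factor pairs; take k = 2
k = 2: N1·N3 = 494 = 13·38, N2·N4 = 752 = 16·47
achieved = 13·38/(16·47) = 247/376; |achieved − target| = 0 ≤ 247/37600 ✓

N1=13 N2=16 N3=38 N4=47 achieved=247/376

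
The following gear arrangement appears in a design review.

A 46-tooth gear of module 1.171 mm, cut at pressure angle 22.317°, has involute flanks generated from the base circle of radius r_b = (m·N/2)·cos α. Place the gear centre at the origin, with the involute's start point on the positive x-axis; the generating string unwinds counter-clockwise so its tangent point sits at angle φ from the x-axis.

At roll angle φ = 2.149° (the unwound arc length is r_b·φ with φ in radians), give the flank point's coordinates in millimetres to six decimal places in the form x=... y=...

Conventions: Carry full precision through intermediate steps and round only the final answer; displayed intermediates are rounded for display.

x=24.933159 y=0.000438

class = single-mesh tooth geometry [base-circle involute, m = 1.171, 46T]
pitch radius r_p = m·N/2 = 1.171·46/2 = 26.933000
base radius r_b = r_p·cos α = 26.933000·cos 22.317° = 24.915640
roll angle φ = 2.149° = 0.03750713 rad
x = r_b·(cos φ + φ·sin φ) = 24.933159
y = r_b·(sin φ − φ·cos φ) = 0.000438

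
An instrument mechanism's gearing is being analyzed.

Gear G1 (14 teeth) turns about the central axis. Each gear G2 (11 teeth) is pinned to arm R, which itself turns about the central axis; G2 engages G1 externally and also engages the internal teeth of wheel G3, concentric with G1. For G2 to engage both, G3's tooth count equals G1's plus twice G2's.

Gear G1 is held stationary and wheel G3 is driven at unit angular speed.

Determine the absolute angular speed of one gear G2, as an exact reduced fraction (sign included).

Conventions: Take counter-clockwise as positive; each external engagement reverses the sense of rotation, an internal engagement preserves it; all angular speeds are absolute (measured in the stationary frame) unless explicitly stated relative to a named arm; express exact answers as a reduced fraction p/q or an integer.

topology: planetary set — G1 14T / G2 11T / G3 36T, arm = carrier (Willis)
ring teeth: 14 + 2·11 = 36
14(ω_sun−ω_arm) = −36(ω_ring−ω_arm),  ω_sun = 0, ω_ring = 1
14(0−ω_arm) = −36(1−ω_arm)  ⇒  50·ω_arm = 36  ⇒  ω_arm = 18/25
sun–planet mesh: 14·(0−18/25) = −11·(ω_p−ω_arm)  ⇒  ω_p−ω_arm = 252/275
ω_p = 18/25 + 252/275 = 18/11
exact speed ratio = 18/11

18/11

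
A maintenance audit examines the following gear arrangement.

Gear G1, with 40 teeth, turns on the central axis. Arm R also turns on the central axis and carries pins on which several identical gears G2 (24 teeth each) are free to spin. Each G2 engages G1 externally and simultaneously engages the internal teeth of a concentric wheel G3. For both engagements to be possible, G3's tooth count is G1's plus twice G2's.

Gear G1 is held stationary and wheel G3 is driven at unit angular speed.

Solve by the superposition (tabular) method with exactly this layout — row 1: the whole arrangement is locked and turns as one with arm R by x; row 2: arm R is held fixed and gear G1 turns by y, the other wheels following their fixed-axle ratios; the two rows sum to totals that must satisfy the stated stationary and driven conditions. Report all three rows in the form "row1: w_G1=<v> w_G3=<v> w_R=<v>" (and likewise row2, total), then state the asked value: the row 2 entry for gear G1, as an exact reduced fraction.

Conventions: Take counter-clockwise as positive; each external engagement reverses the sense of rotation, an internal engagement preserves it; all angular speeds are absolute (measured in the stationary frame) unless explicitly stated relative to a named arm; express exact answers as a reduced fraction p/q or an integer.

recognized (axles ride arm R): planetary set, 40/24/88 teeth
row 1 (train locked, turned with arm): all members turn x
superposition row 2 [arm held]: sun y, ring −(40/88)·y, arm 0
boundary: total ω_sun = x + y = 0 and total ω_ring = x − (40/88)·y = 1  ⇒  y = -11/16, x = 11/16
row 2 ring = −(40/88)·(-11/16) = 5/16
totals (row 1 + row 2): sun 11/16 + (-11/16) = 0, ring 11/16 + 5/16 = 1, arm 11/16 + 0 = 11/16
asked cell (row2, sun) = -11/16

row1: w_G1=11/16 w_G3=11/16 w_R=11/16
row2: w_G1=-11/16 w_G3=5/16 w_R=0
total: w_G1=0 w_G3=1 w_R=11/16
asked value: -11/16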